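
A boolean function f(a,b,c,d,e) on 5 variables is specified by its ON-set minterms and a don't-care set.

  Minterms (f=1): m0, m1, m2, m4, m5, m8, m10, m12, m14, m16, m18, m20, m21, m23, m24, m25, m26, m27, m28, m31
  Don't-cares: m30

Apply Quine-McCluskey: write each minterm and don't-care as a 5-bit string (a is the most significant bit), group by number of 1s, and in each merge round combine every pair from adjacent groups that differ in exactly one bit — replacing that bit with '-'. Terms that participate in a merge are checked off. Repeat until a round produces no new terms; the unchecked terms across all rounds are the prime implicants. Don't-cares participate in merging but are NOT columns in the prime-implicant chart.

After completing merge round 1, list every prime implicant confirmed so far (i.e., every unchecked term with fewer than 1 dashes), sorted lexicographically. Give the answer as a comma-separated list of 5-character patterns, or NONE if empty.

[col 0] 00000*, 00001*, 00010*, 00100*, 00101*, 01000*, 01010*, 01100*, 01110*, 10000*, 10010*, 10100*, 10101*, 10111*, 11000*, 11001*, 11010*, 11011*, 11100*, 11110*, 11111*
[col 1] -0000*, -0010*, -0100*, -0101*, -1000*, -1010*, -1100*, -1110*, 0-000*, 0-010*, 0-100*, 00-00*, 00-01*, 000-0*, 0000-*, 0010-*, 01-00*, 01-10*, 010-0*, 011-0*, 1-000*, 1-010*, 1-100*, 1-111, 10-00*, 100-0*, 101-1, 1010-*, 11-00*, 11-10*, 11-11*, 110-0*, 110-1*, 1100-*, 1101-*, 111-0*, 1111-*
[col 2] --000*, --010*, --100*, -0-00*, -00-0*, -010-, -1-00*, -1-10*, -10-0*, -11-0*, 0--00*, 0-0-0*, 00-0-, 01--0*, 1--00*, 1-0-0*, 11--0*, 11-1-, 110--
[col 3] ---00, --0-0, -1--0
Prime implicants: ---00, --0-0, -010-, -1--0, 00-0-, 1-111, 101-1, 11-1-, 110--

NONE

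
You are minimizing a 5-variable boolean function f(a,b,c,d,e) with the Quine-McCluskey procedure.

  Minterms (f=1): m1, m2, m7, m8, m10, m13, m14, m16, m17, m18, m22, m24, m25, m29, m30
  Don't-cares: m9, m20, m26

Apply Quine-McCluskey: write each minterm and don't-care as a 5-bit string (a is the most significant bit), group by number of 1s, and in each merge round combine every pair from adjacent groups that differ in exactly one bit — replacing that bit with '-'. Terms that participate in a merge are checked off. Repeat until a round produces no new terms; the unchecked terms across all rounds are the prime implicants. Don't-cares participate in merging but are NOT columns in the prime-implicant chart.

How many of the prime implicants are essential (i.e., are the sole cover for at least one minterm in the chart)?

5

[col 0] 00001*, 00010*, 00111, 01000*, 01001*, 01010*, 01101*, 01110*, 10000*, 10001*, 10010*, 10100*, 10110*, 11000*, 11001*, 11010*, 11101*, 11110*
[col 1] -0001*, -0010*, -1000*, -1001*, -1010*, -1101*, -1110*, 0-001*, 0-010*, 01-01*, 01-10*, 010-0*, 0100-*, 1-000*, 1-001*, 1-010*, 1-110*, 10-00*, 10-10*, 100-0*, 1000-*, 101-0*, 11-01*, 11-10*, 110-0*, 1100-*
[col 2] --001, --010, -1-01, -1-10, -10-0, -100-, 1--10, 1-0-0, 1-00-, 10--0
Prime implicants: --001, --010, -1-01, -1-10, -10-0, -100-, 00111, 1--10, 1-0-0, 1-00-, 10--0
PI chart (minterm → PIs covering it):
  1 | --001  (sole → essential)
  2 | --010  (sole → essential)
  7 | 00111  (sole → essential)
  8 | -10-0,-100-
  10 | --010,-1-10,-10-0
  13 | -1-01  (sole → essential)
  14 | -1-10  (sole → essential)
  16 | 1-0-0,1-00-,10--0
  17 | --001,1-00-
  18 | --010,1--10,1-0-0,10--0
  22 | 1--10,10--0
  24 | -10-0,-100-,1-0-0,1-00-
  25 | --001,-1-01,-100-,1-00-
  29 | -1-01  (sole → essential)
  30 | -1-10,1--10
Essential prime implicants: --001, --010, -1-01, -1-10, 00111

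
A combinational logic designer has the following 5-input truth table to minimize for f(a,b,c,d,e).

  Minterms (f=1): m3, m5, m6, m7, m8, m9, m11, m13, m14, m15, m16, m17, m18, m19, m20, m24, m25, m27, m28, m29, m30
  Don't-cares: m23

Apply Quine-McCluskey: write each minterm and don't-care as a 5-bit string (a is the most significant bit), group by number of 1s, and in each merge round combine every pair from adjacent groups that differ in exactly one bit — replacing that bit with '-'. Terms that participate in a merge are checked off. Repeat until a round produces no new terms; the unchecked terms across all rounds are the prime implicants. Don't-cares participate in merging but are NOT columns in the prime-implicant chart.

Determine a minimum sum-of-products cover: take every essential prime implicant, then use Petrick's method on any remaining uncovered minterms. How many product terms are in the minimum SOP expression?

Round 0: 00011✓ 00101✓ 00110✓ 00111✓ 01000✓ 01001✓ 01011✓ 01101✓ 01110✓ 01111✓ 10000✓ 10001✓ 10010✓ 10011✓ 10100✓ 10111✓ 11000✓ 11001✓ 11011✓ 11100✓ 11101✓ 11110✓
Round 1: -0011✓ -0111✓ -1000✓ -1001✓ -1011✓ -1101✓ -1110 0-011✓ 0-101✓ 0-110✓ 0-111✓ 00-11✓ 001-1✓ 0011-✓ 01-01✓ 01-11✓ 010-1✓ 0100-✓ 011-1✓ 0111-✓ 1-000✓ 1-001✓ 1-011✓ 1-100✓ 10-00✓ 10-11✓ 100-0✓ 100-1✓ 1000-✓ 1001-✓ 11-00✓ 11-01✓ 110-1✓ 1100-✓ 111-0 1110-✓
Round 2: --011 -0-11 -1-01 -10-1 -100- 0--11 0-1-1 0-11- 01--1 1--00 1-0-1 1-00- 100-- 11-0-
PIs = {--011, -0-11, -1-01, -10-1, -100-, -1110, 0--11, 0-1-1, 0-11-, 01--1, 1--00, 1-0-1, 1-00-, 100--, 11-0-, 111-0}
Coverage chart:
  m3: --011,-0-11,0--11
  m5: 0-1-1 ←essential
  m6: 0-11- ←essential
  m7: -0-11,0--11,0-1-1,0-11-
  m8: -100- ←essential
  m9: -1-01,-10-1,-100-,01--1
  m11: --011,-10-1,0--11,01--1
  m13: -1-01,0-1-1,01--1
  m14: -1110,0-11-
  m15: 0--11,0-1-1,0-11-,01--1
  m16: 1--00,1-00-,100--
  m17: 1-0-1,1-00-,100--
  m18: 100-- ←essential
  m19: --011,-0-11,1-0-1,100--
  m20: 1--00 ←essential
  m24: -100-,1--00,1-00-,11-0-
  m25: -1-01,-10-1,-100-,1-0-1,1-00-,11-0-
  m27: --011,-10-1,1-0-1
  m28: 1--00,11-0-,111-0
  m29: -1-01,11-0-
  m30: -1110,111-0
Essential: -100-, 0-1-1, 0-11-, 1--00, 100--
Petrick residual → --011, -1-01, -1110
Min cover (8 terms): c'de + bd'e + bc'd' + bcde' + a'ce + a'cd + ad'e' + ab'c'

8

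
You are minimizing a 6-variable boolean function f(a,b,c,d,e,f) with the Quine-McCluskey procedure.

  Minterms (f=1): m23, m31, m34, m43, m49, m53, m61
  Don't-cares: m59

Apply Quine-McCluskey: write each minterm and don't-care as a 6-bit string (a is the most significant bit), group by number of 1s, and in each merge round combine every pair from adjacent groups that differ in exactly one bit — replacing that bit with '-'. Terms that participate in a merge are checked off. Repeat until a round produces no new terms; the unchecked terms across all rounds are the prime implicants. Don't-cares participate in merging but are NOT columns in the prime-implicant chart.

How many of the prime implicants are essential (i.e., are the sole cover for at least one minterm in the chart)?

size-2^0 implicants → 010111(✓)  011111(✓)  100010  101011(✓)  110001(✓)  110101(✓)  111011(✓)  111101(✓)
size-2^1 implicants → 01-111  1-1011  11-101  110-01
Unchecked terms (primes): 01-111, 1-1011, 100010, 11-101, 110-01
Minterm coverage:
  m23 ⊆ 01-111 [E]
  m31 ⊆ 01-111 [E]
  m34 ⊆ 100010 [E]
  m43 ⊆ 1-1011 [E]
  m49 ⊆ 110-01 [E]
  m53 ⊆ 11-101,110-01
  m61 ⊆ 11-101 [E]
E = {01-111, 1-1011, 100010, 11-101, 110-01}

5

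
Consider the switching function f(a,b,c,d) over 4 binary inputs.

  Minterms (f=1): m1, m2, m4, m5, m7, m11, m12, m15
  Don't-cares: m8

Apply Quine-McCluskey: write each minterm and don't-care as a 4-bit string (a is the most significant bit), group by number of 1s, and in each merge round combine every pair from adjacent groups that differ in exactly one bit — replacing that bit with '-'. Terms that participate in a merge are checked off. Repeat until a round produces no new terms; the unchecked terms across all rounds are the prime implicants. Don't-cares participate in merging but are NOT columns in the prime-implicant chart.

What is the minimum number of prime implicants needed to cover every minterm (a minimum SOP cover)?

5

Round 0: 0001✓ 0010 0100✓ 0101✓ 0111✓ 1000✓ 1011✓ 1100✓ 1111✓
Round 1: -100 -111 0-01 01-1 010- 1-00 1-11
PIs = {-100, -111, 0-01, 0010, 01-1, 010-, 1-00, 1-11}
Coverage chart:
  m1: 0-01 ←essential
  m2: 0010 ←essential
  m4: -100,010-
  m5: 0-01,01-1,010-
  m7: -111,01-1
  m11: 1-11 ←essential
  m12: -100,1-00
  m15: -111,1-11
Essential: 0-01, 0010, 1-11
Petrick residual → -100, -111
Min cover (5 terms): bc'd' + bcd + a'c'd + a'b'cd' + acd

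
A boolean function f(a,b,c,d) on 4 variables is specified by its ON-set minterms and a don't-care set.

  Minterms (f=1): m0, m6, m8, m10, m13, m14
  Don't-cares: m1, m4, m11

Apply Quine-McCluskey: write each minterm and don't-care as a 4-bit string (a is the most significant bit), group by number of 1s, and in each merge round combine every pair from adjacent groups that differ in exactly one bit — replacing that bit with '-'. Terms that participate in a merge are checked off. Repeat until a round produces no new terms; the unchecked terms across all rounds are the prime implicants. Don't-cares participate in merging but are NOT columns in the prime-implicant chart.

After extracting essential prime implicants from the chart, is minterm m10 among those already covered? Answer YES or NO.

NO

size-2^0 implicants → 0000(✓)  0001(✓)  0100(✓)  0110(✓)  1000(✓)  1010(✓)  1011(✓)  1101  1110(✓)
size-2^1 implicants → -000  -110  0-00  000-  01-0  1-10  10-0  101-
Unchecked terms (primes): -000, -110, 0-00, 000-, 01-0, 1-10, 10-0, 101-, 1101
Minterm coverage:
  m0 ⊆ -000,0-00,000-
  m6 ⊆ -110,01-0
  m8 ⊆ -000,10-0
  m10 ⊆ 1-10,10-0,101-
  m13 ⊆ 1101 [E]
  m14 ⊆ -110,1-10
E = {1101}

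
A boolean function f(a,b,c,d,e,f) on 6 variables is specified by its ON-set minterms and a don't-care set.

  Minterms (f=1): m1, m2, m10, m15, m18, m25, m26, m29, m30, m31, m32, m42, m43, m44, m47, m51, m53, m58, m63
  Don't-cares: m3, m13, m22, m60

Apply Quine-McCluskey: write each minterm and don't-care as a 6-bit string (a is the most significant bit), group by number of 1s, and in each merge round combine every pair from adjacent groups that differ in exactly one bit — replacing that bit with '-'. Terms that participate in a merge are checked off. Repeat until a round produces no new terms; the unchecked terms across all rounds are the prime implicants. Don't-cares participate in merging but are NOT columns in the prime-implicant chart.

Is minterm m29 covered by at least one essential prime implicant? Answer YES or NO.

Round 0: 000001✓ 000010✓ 000011✓ 001010✓ 001101✓ 001111✓ 010010✓ 010110✓ 011001✓ 011010✓ 011101✓ 011110✓ 011111✓ 100000 101010✓ 101011✓ 101100✓ 101111✓ 110011 110101 111010✓ 111100✓ 111111✓
Round 1: -01010✓ -01111✓ -11010✓ -11111✓ 0-0010✓ 0-1010✓ 0-1101✓ 0-1111✓ 00-010✓ 0000-1 00001- 0011-1✓ 01-010✓ 01-110✓ 010-10✓ 011-01 011-10✓ 0111-1✓ 01111- 1-1010✓ 1-1100 1-1111✓ 101-11 10101-
Round 2: --1010 --1111 0--010 0-11-1 01--10
PIs = {--1010, --1111, 0--010, 0-11-1, 0000-1, 00001-, 01--10, 011-01, 01111-, 1-1100, 100000, 101-11, 10101-, 110011, 110101}
Coverage chart:
  m1: 0000-1 ←essential
  m2: 0--010,00001-
  m10: --1010,0--010
  m15: --1111,0-11-1
  m18: 0--010,01--10
  m25: 011-01 ←essential
  m26: --1010,0--010,01--10
  m29: 0-11-1,011-01
  m30: 01--10,01111-
  m31: --1111,0-11-1,01111-
  m32: 100000 ←essential
  m42: --1010,10101-
  m43: 101-11,10101-
  m44: 1-1100 ←essential
  m47: --1111,101-11
  m51: 110011 ←essential
  m53: 110101 ←essential
  m58: --1010 ←essential
  m63: --1111 ←essential
Essential: --1010, --1111, 0000-1, 011-01, 1-1100, 100000, 110011, 110101

YES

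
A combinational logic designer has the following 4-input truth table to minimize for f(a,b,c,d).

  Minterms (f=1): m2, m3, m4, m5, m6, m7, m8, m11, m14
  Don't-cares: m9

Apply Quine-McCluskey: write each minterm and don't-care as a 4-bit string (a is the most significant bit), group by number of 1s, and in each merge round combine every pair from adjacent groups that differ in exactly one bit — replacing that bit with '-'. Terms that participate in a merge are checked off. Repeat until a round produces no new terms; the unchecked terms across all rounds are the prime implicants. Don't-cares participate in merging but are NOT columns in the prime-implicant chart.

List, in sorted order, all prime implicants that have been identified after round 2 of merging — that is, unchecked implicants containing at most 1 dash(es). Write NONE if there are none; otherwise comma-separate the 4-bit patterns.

[col 0] 0010*, 0011*, 0100*, 0101*, 0110*, 0111*, 1000*, 1001*, 1011*, 1110*
[col 1] -011, -110, 0-10*, 0-11*, 001-*, 01-0*, 01-1*, 010-*, 011-*, 10-1, 100-
[col 2] 0-1-, 01--
Prime implicants: -011, -110, 0-1-, 01--, 10-1, 100-

-011, -110, 10-1, 100-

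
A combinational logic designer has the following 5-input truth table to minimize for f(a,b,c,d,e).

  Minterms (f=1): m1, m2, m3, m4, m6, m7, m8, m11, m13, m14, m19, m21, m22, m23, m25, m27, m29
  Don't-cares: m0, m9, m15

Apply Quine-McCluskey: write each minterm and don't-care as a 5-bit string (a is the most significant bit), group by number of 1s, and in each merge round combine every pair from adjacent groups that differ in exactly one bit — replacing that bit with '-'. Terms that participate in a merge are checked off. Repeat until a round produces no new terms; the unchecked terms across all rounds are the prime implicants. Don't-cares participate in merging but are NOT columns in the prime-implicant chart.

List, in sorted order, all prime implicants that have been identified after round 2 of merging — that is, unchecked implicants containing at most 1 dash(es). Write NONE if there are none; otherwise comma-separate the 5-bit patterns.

[col 0] 00000*, 00001*, 00010*, 00011*, 00100*, 00110*, 00111*, 01000*, 01001*, 01011*, 01101*, 01110*, 01111*, 10011*, 10101*, 10110*, 10111*, 11001*, 11011*, 11101*
[col 1] -0011*, -0110*, -0111*, -1001*, -1011*, -1101*, 0-000*, 0-001*, 0-011*, 0-110*, 0-111*, 00-00*, 00-10*, 00-11*, 000-0*, 000-1*, 0000-*, 0001-*, 001-0*, 0011-*, 01-01*, 01-11*, 010-1*, 0100-*, 011-1*, 0111-*, 1-011*, 1-101, 10-11*, 101-1, 1011-*, 11-01*, 110-1*
[col 2] --011, -0-11, -011-, -1-01, -10-1, 0--11, 0-0-1, 0-00-, 0-11-, 00--0, 00-1-, 000--, 01--1
Prime implicants: --011, -0-11, -011-, -1-01, -10-1, 0--11, 0-0-1, 0-00-, 0-11-, 00--0, 00-1-, 000--, 01--1, 1-101, 101-1

1-101, 101-1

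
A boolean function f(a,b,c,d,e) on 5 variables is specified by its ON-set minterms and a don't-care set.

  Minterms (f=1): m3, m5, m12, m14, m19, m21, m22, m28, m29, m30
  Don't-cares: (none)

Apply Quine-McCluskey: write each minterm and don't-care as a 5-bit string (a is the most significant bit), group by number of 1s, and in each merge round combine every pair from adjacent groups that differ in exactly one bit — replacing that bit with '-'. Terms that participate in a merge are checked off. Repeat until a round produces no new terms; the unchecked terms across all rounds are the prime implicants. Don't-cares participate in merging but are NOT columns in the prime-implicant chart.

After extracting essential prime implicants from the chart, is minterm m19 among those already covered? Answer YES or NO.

YES

[col 0] 00011*, 00101*, 01100*, 01110*, 10011*, 10101*, 10110*, 11100*, 11101*, 11110*
[col 1] -0011, -0101, -1100*, -1110*, 011-0*, 1-101, 1-110, 111-0*, 1110-
[col 2] -11-0
Prime implicants: -0011, -0101, -11-0, 1-101, 1-110, 1110-
PI chart (minterm → PIs covering it):
  3 | -0011  (sole → essential)
  5 | -0101  (sole → essential)
  12 | -11-0  (sole → essential)
  14 | -11-0  (sole → essential)
  19 | -0011  (sole → essential)
  21 | -0101,1-101
  22 | 1-110  (sole → essential)
  28 | -11-0,1110-
  29 | 1-101,1110-
  30 | -11-0,1-110
Essential prime implicants: -0011, -0101, -11-0, 1-110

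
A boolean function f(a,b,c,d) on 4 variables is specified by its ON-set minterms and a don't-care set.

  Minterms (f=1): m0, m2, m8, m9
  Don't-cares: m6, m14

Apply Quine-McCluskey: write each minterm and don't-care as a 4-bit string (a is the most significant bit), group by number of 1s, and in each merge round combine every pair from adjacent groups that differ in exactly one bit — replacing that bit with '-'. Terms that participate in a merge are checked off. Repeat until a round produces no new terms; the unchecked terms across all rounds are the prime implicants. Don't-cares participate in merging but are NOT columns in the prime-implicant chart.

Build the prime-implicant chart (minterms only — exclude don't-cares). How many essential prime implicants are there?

1

Round 0: 0000✓ 0010✓ 0110✓ 1000✓ 1001✓ 1110✓
Round 1: -000 -110 0-10 00-0 100-
PIs = {-000, -110, 0-10, 00-0, 100-}
Coverage chart:
  m0: -000,00-0
  m2: 0-10,00-0
  m8: -000,100-
  m9: 100- ←essential
Essential: 100-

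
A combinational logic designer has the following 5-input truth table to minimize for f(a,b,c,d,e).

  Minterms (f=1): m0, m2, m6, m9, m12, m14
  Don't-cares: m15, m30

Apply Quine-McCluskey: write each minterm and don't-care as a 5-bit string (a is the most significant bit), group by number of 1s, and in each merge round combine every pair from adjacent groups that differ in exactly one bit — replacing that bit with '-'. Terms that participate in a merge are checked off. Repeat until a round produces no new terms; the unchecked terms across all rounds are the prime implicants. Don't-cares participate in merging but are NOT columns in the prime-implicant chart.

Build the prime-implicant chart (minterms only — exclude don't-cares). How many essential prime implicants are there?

3

Round 0: 00000✓ 00010✓ 00110✓ 01001 01100✓ 01110✓ 01111✓ 11110✓
Round 1: -1110 0-110 00-10 000-0 011-0 0111-
PIs = {-1110, 0-110, 00-10, 000-0, 01001, 011-0, 0111-}
Coverage chart:
  m0: 000-0 ←essential
  m2: 00-10,000-0
  m6: 0-110,00-10
  m9: 01001 ←essential
  m12: 011-0 ←essential
  m14: -1110,0-110,011-0,0111-
Essential: 000-0, 01001, 011-0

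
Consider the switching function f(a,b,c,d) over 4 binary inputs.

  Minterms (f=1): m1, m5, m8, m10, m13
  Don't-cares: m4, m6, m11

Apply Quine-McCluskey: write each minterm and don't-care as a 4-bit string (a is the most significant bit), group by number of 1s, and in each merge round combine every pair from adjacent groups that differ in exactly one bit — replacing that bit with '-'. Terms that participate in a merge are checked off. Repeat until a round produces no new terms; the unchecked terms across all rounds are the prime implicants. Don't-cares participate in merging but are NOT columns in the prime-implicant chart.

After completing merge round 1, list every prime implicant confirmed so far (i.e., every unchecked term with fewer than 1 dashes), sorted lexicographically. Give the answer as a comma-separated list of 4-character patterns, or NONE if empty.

NONE

[col 0] 0001*, 0100*, 0101*, 0110*, 1000*, 1010*, 1011*, 1101*
[col 1] -101, 0-01, 01-0, 010-, 10-0, 101-
Prime implicants: -101, 0-01, 01-0, 010-, 10-0, 101-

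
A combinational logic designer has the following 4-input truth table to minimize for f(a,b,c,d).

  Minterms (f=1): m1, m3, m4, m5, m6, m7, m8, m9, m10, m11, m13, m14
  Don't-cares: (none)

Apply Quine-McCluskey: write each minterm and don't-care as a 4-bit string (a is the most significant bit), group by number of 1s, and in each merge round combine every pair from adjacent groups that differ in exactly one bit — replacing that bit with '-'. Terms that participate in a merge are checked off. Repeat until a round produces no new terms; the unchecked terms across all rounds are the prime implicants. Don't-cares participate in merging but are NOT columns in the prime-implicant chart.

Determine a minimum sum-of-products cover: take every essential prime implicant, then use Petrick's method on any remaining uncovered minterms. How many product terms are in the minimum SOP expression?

[col 0] 0001*, 0011*, 0100*, 0101*, 0110*, 0111*, 1000*, 1001*, 1010*, 1011*, 1101*, 1110*
[col 1] -001*, -011*, -101*, -110, 0-01*, 0-11*, 00-1*, 01-0*, 01-1*, 010-*, 011-*, 1-01*, 1-10, 10-0*, 10-1*, 100-*, 101-*
[col 2] --01, -0-1, 0--1, 01--, 10--
Prime implicants: --01, -0-1, -110, 0--1, 01--, 1-10, 10--
PI chart (minterm → PIs covering it):
  1 | --01,-0-1,0--1
  3 | -0-1,0--1
  4 | 01--  (sole → essential)
  5 | --01,0--1,01--
  6 | -110,01--
  7 | 0--1,01--
  8 | 10--  (sole → essential)
  9 | --01,-0-1,10--
  10 | 1-10,10--
  11 | -0-1,10--
  13 | --01  (sole → essential)
  14 | -110,1-10
Essential prime implicants: --01, 01--, 10--
Petrick residual → -0-1, -110
Minimum SOP uses 5 PIs: c'd + b'd + bcd' + a'b + ab'

5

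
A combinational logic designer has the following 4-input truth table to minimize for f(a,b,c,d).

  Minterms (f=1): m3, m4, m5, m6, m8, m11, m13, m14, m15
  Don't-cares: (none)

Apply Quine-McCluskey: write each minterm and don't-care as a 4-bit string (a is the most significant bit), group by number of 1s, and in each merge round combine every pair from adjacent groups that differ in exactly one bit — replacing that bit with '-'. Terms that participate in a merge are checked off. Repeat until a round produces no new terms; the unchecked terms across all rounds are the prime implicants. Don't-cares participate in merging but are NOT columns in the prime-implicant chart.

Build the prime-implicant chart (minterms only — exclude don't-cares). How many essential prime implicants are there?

2

Round 0: 0011✓ 0100✓ 0101✓ 0110✓ 1000 1011✓ 1101✓ 1110✓ 1111✓
Round 1: -011 -101 -110 01-0 010- 1-11 11-1 111-
PIs = {-011, -101, -110, 01-0, 010-, 1-11, 1000, 11-1, 111-}
Coverage chart:
  m3: -011 ←essential
  m4: 01-0,010-
  m5: -101,010-
  m6: -110,01-0
  m8: 1000 ←essential
  m11: -011,1-11
  m13: -101,11-1
  m14: -110,111-
  m15: 1-11,11-1,111-
Essential: -011, 1000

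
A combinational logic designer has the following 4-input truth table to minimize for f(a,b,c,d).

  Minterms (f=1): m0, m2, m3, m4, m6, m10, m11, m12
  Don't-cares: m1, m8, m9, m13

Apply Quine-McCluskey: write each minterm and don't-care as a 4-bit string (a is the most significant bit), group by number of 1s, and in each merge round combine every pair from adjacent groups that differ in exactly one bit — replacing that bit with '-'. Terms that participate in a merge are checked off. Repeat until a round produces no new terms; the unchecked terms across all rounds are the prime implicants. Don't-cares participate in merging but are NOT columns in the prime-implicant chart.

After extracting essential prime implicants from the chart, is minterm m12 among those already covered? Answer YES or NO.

NO

[col 0] 0000*, 0001*, 0010*, 0011*, 0100*, 0110*, 1000*, 1001*, 1010*, 1011*, 1100*, 1101*
[col 1] -000*, -001*, -010*, -011*, -100*, 0-00*, 0-10*, 00-0*, 00-1*, 000-*, 001-*, 01-0*, 1-00*, 1-01*, 10-0*, 10-1*, 100-*, 101-*, 110-*
[col 2] --00, -0-0*, -0-1*, -00-*, -01-*, 0--0, 00--*, 1-0-, 10--*
[col 3] -0--
Prime implicants: --00, -0--, 0--0, 1-0-
PI chart (minterm → PIs covering it):
  0 | --00,-0--,0--0
  2 | -0--,0--0
  3 | -0--  (sole → essential)
  4 | --00,0--0
  6 | 0--0  (sole → essential)
  10 | -0--  (sole → essential)
  11 | -0--  (sole → essential)
  12 | --00,1-0-
Essential prime implicants: -0--, 0--0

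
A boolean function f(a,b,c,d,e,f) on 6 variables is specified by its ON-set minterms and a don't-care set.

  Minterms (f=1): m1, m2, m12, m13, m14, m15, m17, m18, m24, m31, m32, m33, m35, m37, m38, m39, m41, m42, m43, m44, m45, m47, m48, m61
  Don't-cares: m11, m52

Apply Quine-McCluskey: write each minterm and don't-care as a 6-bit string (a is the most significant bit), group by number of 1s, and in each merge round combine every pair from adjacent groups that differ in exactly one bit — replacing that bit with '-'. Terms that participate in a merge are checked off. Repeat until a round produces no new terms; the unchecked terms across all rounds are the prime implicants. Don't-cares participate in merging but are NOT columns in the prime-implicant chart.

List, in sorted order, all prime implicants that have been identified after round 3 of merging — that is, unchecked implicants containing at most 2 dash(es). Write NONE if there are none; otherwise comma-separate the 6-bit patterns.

size-2^0 implicants → 000001(✓)  000010(✓)  001011(✓)  001100(✓)  001101(✓)  001110(✓)  001111(✓)  010001(✓)  010010(✓)  011000  011111(✓)  100000(✓)  100001(✓)  100011(✓)  100101(✓)  100110(✓)  100111(✓)  101001(✓)  101010(✓)  101011(✓)  101100(✓)  101101(✓)  101111(✓)  110000(✓)  110100(✓)  111101(✓)
size-2^1 implicants → -00001  -01011(✓)  -01100(✓)  -01101(✓)  -01111(✓)  0-0001  0-0010  0-1111  001-11(✓)  0011-0(✓)  0011-1(✓)  00110-(✓)  00111-(✓)  1-0000  1-1101  10-001(✓)  10-011(✓)  10-101(✓)  10-111(✓)  100-01(✓)  100-11(✓)  1000-1(✓)  10000-  1001-1(✓)  10011-  101-01(✓)  101-11(✓)  1010-1(✓)  10101-  1011-1(✓)  10110-(✓)  110-00
size-2^2 implicants → -01-11  -011-1  -0110-  0011--  10--01(✓)  10--11(✓)  10-0-1(✓)  10-1-1(✓)  100--1(✓)  101--1(✓)
size-2^3 implicants → 10---1
Unchecked terms (primes): -00001, -01-11, -011-1, -0110-, 0-0001, 0-0010, 0-1111, 0011--, 011000, 1-0000, 1-1101, 10---1, 10000-, 10011-, 10101-, 110-00

-00001, -01-11, -011-1, -0110-, 0-0001, 0-0010, 0-1111, 0011--, 011000, 1-0000, 1-1101, 10000-, 10011-, 10101-, 110-00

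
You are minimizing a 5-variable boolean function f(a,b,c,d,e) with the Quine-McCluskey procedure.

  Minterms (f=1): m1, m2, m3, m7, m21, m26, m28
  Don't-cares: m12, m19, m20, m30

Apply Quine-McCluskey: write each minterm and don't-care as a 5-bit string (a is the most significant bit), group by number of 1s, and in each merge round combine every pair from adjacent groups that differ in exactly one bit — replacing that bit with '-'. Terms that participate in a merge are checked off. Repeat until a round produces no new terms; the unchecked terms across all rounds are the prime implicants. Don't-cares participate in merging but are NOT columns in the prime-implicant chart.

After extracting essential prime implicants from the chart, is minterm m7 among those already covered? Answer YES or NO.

YES

[col 0] 00001*, 00010*, 00011*, 00111*, 01100*, 10011*, 10100*, 10101*, 11010*, 11100*, 11110*
[col 1] -0011, -1100, 00-11, 000-1, 0001-, 1-100, 1010-, 11-10, 111-0
Prime implicants: -0011, -1100, 00-11, 000-1, 0001-, 1-100, 1010-, 11-10, 111-0
PI chart (minterm → PIs covering it):
  1 | 000-1  (sole → essential)
  2 | 0001-  (sole → essential)
  3 | -0011,00-11,000-1,0001-
  7 | 00-11  (sole → essential)
  21 | 1010-  (sole → essential)
  26 | 11-10  (sole → essential)
  28 | -1100,1-100,111-0
Essential prime implicants: 00-11, 000-1, 0001-, 1010-, 11-10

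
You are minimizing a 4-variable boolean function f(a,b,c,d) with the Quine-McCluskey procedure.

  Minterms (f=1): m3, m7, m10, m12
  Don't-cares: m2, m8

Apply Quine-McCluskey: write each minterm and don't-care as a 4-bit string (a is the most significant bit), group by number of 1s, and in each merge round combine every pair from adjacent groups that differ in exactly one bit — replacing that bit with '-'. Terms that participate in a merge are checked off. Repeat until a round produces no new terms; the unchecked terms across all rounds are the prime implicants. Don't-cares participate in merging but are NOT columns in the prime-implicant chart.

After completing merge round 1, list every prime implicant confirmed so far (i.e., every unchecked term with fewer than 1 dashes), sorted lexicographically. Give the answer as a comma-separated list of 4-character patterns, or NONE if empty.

[col 0] 0010*, 0011*, 0111*, 1000*, 1010*, 1100*
[col 1] -010, 0-11, 001-, 1-00, 10-0
Prime implicants: -010, 0-11, 001-, 1-00, 10-0

NONE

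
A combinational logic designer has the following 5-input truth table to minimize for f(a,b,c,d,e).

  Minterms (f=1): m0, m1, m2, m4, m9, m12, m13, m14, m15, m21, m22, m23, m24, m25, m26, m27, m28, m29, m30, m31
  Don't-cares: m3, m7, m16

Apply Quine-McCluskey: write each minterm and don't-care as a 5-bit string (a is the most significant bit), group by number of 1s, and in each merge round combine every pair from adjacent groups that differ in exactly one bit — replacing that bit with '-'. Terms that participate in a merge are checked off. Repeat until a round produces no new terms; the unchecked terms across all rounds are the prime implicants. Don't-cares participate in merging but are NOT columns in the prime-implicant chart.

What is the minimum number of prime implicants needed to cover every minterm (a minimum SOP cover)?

[col 0] 00000*, 00001*, 00010*, 00011*, 00100*, 00111*, 01001*, 01100*, 01101*, 01110*, 01111*, 10000*, 10101*, 10110*, 10111*, 11000*, 11001*, 11010*, 11011*, 11100*, 11101*, 11110*, 11111*
[col 1] -0000, -0111*, -1001*, -1100*, -1101*, -1110*, -1111*, 0-001, 0-100, 0-111*, 00-00, 00-11, 000-0*, 000-1*, 0000-*, 0001-*, 01-01*, 011-0*, 011-1*, 0110-*, 0111-*, 1-000, 1-101*, 1-110*, 1-111*, 101-1*, 1011-*, 11-00*, 11-01*, 11-10*, 11-11*, 110-0*, 110-1*, 1100-*, 1101-*, 111-0*, 111-1*, 1110-*, 1111-*
[col 2] --111, -1-01, -11-0*, -11-1*, -110-*, -111-*, 000--, 011--*, 1-1-1, 1-11-, 11--0*, 11--1*, 11-0-*, 11-1-*, 110--*, 111--*
[col 3] -11--, 11---
Prime implicants: --111, -0000, -1-01, -11--, 0-001, 0-100, 00-00, 00-11, 000--, 1-000, 1-1-1, 1-11-, 11---
PI chart (minterm → PIs covering it):
  0 | -0000,00-00,000--
  1 | 0-001,000--
  2 | 000--  (sole → essential)
  4 | 0-100,00-00
  9 | -1-01,0-001
  12 | -11--,0-100
  13 | -1-01,-11--
  14 | -11--  (sole → essential)
  15 | --111,-11--
  21 | 1-1-1  (sole → essential)
  22 | 1-11-  (sole → essential)
  23 | --111,1-1-1,1-11-
  24 | 1-000,11---
  25 | -1-01,11---
  26 | 11---  (sole → essential)
  27 | 11---  (sole → essential)
  28 | -11--,11---
  29 | -1-01,-11--,1-1-1,11---
  30 | -11--,1-11-,11---
  31 | --111,-11--,1-1-1,1-11-,11---
Essential prime implicants: -11--, 000--, 1-1-1, 1-11-, 11---
Petrick residual → -1-01, 0-100
Minimum SOP uses 7 PIs: bd'e + bc + a'cd'e' + a'b'c' + ace + acd + ab

7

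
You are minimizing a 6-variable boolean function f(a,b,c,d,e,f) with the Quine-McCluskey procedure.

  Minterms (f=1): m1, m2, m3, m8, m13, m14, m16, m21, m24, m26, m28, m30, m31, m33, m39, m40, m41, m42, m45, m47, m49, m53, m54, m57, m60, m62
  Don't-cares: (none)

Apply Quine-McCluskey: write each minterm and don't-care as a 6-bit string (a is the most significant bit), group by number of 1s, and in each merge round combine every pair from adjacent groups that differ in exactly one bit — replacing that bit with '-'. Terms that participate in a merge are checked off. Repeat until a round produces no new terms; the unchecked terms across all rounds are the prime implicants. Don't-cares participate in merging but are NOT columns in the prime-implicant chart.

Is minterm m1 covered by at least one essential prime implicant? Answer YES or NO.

NO

Round 0: 000001✓ 000010✓ 000011✓ 001000✓ 001101✓ 001110✓ 010000✓ 010101✓ 011000✓ 011010✓ 011100✓ 011110✓ 011111✓ 100001✓ 100111✓ 101000✓ 101001✓ 101010✓ 101101✓ 101111✓ 110001✓ 110101✓ 110110✓ 111001✓ 111100✓ 111110✓
Round 1: -00001 -01000 -01101 -10101 -11100✓ -11110✓ 0-1000 0-1110 0000-1 00001- 01-000 011-00✓ 011-10✓ 0110-0✓ 0111-0✓ 01111- 1-0001✓ 1-1001✓ 10-001✓ 10-111 101-01 1010-0 10100- 1011-1 11-001✓ 11-110 110-01 1111-0✓
Round 2: -111-0 011--0 1--001
PIs = {-00001, -01000, -01101, -10101, -111-0, 0-1000, 0-1110, 0000-1, 00001-, 01-000, 011--0, 01111-, 1--001, 10-111, 101-01, 1010-0, 10100-, 1011-1, 11-110, 110-01}
Coverage chart:
  m1: -00001,0000-1
  m2: 00001- ←essential
  m3: 0000-1,00001-
  m8: -01000,0-1000
  m13: -01101 ←essential
  m14: 0-1110 ←essential
  m16: 01-000 ←essential
  m21: -10101 ←essential
  m24: 0-1000,01-000,011--0
  m26: 011--0 ←essential
  m28: -111-0,011--0
  m30: -111-0,0-1110,011--0,01111-
  m31: 01111- ←essential
  m33: -00001,1--001
  m39: 10-111 ←essential
  m40: -01000,1010-0,10100-
  m41: 1--001,101-01,10100-
  m42: 1010-0 ←essential
  m45: -01101,101-01,1011-1
  m47: 10-111,1011-1
  m49: 1--001,110-01
  m53: -10101,110-01
  m54: 11-110 ←essential
  m57: 1--001 ←essential
  m60: -111-0 ←essential
  m62: -111-0,11-110
Essential: -01101, -10101, -111-0, 0-1110, 00001-, 01-000, 011--0, 01111-, 1--001, 10-111, 1010-0, 11-110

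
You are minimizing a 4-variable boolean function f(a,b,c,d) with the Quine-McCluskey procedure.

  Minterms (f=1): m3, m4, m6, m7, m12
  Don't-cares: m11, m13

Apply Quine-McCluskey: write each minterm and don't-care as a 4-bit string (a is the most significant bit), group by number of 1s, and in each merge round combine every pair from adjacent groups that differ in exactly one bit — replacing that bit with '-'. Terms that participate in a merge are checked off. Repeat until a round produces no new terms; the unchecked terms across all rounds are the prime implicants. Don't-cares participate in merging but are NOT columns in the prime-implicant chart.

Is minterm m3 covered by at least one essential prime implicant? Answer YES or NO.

NO

[col 0] 0011*, 0100*, 0110*, 0111*, 1011*, 1100*, 1101*
[col 1] -011, -100, 0-11, 01-0, 011-, 110-
Prime implicants: -011, -100, 0-11, 01-0, 011-, 110-
PI chart (minterm → PIs covering it):
  3 | -011,0-11
  4 | -100,01-0
  6 | 01-0,011-
  7 | 0-11,011-
  12 | -100,110-
(no essential prime implicants)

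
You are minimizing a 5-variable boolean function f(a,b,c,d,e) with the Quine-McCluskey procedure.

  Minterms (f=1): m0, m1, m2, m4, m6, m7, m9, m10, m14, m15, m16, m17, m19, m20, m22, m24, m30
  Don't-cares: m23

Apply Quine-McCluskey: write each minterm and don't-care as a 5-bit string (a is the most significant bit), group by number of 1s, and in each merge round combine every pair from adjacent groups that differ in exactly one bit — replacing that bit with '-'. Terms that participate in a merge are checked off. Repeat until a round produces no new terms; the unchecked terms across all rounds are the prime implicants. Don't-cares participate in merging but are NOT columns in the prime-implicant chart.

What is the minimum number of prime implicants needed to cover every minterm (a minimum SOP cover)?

size-2^0 implicants → 00000(✓)  00001(✓)  00010(✓)  00100(✓)  00110(✓)  00111(✓)  01001(✓)  01010(✓)  01110(✓)  01111(✓)  10000(✓)  10001(✓)  10011(✓)  10100(✓)  10110(✓)  10111(✓)  11000(✓)  11110(✓)
size-2^1 implicants → -0000(✓)  -0001(✓)  -0100(✓)  -0110(✓)  -0111(✓)  -1110(✓)  0-001  0-010(✓)  0-110(✓)  0-111(✓)  00-00(✓)  00-10(✓)  000-0(✓)  0000-(✓)  001-0(✓)  0011-(✓)  01-10(✓)  0111-(✓)  1-000  1-110(✓)  10-00(✓)  10-11  100-1  1000-(✓)  101-0(✓)  1011-(✓)
size-2^2 implicants → --110  -0-00  -000-  -01-0  -011-  0--10  0-11-  00--0
Unchecked terms (primes): --110, -0-00, -000-, -01-0, -011-, 0--10, 0-001, 0-11-, 00--0, 1-000, 10-11, 100-1
Minterm coverage:
  m0 ⊆ -0-00,-000-,00--0
  m1 ⊆ -000-,0-001
  m2 ⊆ 0--10,00--0
  m4 ⊆ -0-00,-01-0,00--0
  m6 ⊆ --110,-01-0,-011-,0--10,0-11-,00--0
  m7 ⊆ -011-,0-11-
  m9 ⊆ 0-001 [E]
  m10 ⊆ 0--10 [E]
  m14 ⊆ --110,0--10,0-11-
  m15 ⊆ 0-11- [E]
  m16 ⊆ -0-00,-000-,1-000
  m17 ⊆ -000-,100-1
  m19 ⊆ 10-11,100-1
  m20 ⊆ -0-00,-01-0
  m22 ⊆ --110,-01-0,-011-
  m24 ⊆ 1-000 [E]
  m30 ⊆ --110 [E]
E = {--110, 0--10, 0-001, 0-11-, 1-000}
Petrick residual → -0-00, 100-1
Cover = cde' + b'd'e' + a'de' + a'c'd'e + a'cd + ac'd'e' + ab'c'e  |cover|=7

7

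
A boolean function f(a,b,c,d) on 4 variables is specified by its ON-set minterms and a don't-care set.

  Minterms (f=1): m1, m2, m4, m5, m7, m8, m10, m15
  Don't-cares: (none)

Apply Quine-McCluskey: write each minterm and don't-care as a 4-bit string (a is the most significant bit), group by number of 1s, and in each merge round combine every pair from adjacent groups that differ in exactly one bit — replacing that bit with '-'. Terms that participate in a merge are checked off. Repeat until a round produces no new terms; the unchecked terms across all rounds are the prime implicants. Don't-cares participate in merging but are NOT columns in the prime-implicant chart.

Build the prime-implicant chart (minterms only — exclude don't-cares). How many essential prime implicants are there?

5

size-2^0 implicants → 0001(✓)  0010(✓)  0100(✓)  0101(✓)  0111(✓)  1000(✓)  1010(✓)  1111(✓)
size-2^1 implicants → -010  -111  0-01  01-1  010-  10-0
Unchecked terms (primes): -010, -111, 0-01, 01-1, 010-, 10-0
Minterm coverage:
  m1 ⊆ 0-01 [E]
  m2 ⊆ -010 [E]
  m4 ⊆ 010- [E]
  m5 ⊆ 0-01,01-1,010-
  m7 ⊆ -111,01-1
  m8 ⊆ 10-0 [E]
  m10 ⊆ -010,10-0
  m15 ⊆ -111 [E]
E = {-010, -111, 0-01, 010-, 10-0}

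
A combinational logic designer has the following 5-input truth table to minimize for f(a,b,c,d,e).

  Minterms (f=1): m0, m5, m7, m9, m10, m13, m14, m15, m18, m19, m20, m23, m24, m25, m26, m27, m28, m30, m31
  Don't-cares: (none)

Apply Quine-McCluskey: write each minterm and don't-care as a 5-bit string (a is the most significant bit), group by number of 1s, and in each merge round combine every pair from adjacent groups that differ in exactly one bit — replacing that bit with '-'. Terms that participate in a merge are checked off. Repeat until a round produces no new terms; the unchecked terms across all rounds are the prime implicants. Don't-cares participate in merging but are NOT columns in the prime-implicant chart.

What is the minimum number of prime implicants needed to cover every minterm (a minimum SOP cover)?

size-2^0 implicants → 00000  00101(✓)  00111(✓)  01001(✓)  01010(✓)  01101(✓)  01110(✓)  01111(✓)  10010(✓)  10011(✓)  10100(✓)  10111(✓)  11000(✓)  11001(✓)  11010(✓)  11011(✓)  11100(✓)  11110(✓)  11111(✓)
size-2^1 implicants → -0111(✓)  -1001  -1010(✓)  -1110(✓)  -1111(✓)  0-101(✓)  0-111(✓)  001-1(✓)  01-01  01-10(✓)  011-1(✓)  0111-(✓)  1-010(✓)  1-011(✓)  1-100  1-111(✓)  10-11(✓)  1001-(✓)  11-00(✓)  11-10(✓)  11-11(✓)  110-0(✓)  110-1(✓)  1100-(✓)  1101-(✓)  111-0(✓)  1111-(✓)
size-2^2 implicants → --111  -1-10  -111-  0-1-1  1--11  1-01-  11--0  11-1-  110--
Unchecked terms (primes): --111, -1-10, -1001, -111-, 0-1-1, 00000, 01-01, 1--11, 1-01-, 1-100, 11--0, 11-1-, 110--
Minterm coverage:
  m0 ⊆ 00000 [E]
  m5 ⊆ 0-1-1 [E]
  m7 ⊆ --111,0-1-1
  m9 ⊆ -1001,01-01
  m10 ⊆ -1-10 [E]
  m13 ⊆ 0-1-1,01-01
  m14 ⊆ -1-10,-111-
  m15 ⊆ --111,-111-,0-1-1
  m18 ⊆ 1-01- [E]
  m19 ⊆ 1--11,1-01-
  m20 ⊆ 1-100 [E]
  m23 ⊆ --111,1--11
  m24 ⊆ 11--0,110--
  m25 ⊆ -1001,110--
  m26 ⊆ -1-10,1-01-,11--0,11-1-,110--
  m27 ⊆ 1--11,1-01-,11-1-,110--
  m28 ⊆ 1-100,11--0
  m30 ⊆ -1-10,-111-,11--0,11-1-
  m31 ⊆ --111,-111-,1--11,11-1-
E = {-1-10, 0-1-1, 00000, 1-01-, 1-100}
Petrick residual → --111, -1001, 11--0
Cover = cde + bde' + bc'd'e + a'ce + a'b'c'd'e' + ac'd + acd'e' + abe'  |cover|=8

8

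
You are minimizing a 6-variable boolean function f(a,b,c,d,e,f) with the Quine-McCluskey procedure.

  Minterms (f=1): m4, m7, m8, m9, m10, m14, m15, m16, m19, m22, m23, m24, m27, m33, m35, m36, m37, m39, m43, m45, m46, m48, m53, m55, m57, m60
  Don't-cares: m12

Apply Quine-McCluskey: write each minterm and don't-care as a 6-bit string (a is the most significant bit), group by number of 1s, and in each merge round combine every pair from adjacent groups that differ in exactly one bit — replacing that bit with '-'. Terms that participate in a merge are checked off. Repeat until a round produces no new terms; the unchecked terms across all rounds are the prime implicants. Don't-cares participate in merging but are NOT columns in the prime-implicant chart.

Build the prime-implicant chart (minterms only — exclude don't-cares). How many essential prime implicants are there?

12

[col 0] 000100*, 000111*, 001000*, 001001*, 001010*, 001100*, 001110*, 001111*, 010000*, 010011*, 010110*, 010111*, 011000*, 011011*, 100001*, 100011*, 100100*, 100101*, 100111*, 101011*, 101101*, 101110*, 110000*, 110101*, 110111*, 111001, 111100
[col 1] -00100, -00111*, -01110, -10000, -10111*, 0-0111*, 0-1000, 00-100, 00-111, 001-00*, 001-10*, 0010-0*, 00100-, 0011-0*, 00111-, 01-000, 01-011, 010-11, 01011-, 1-0101*, 1-0111*, 10-011, 10-101, 100-01*, 100-11*, 1000-1*, 1001-1*, 10010-, 1101-1*
[col 2] --0111, 001--0, 1-01-1, 100--1
Prime implicants: --0111, -00100, -01110, -10000, 0-1000, 00-100, 00-111, 001--0, 00100-, 00111-, 01-000, 01-011, 010-11, 01011-, 1-01-1, 10-011, 10-101, 100--1, 10010-, 111001, 111100
PI chart (minterm → PIs covering it):
  4 | -00100,00-100
  7 | --0111,00-111
  8 | 0-1000,001--0,00100-
  9 | 00100-  (sole → essential)
  10 | 001--0  (sole → essential)
  14 | -01110,001--0,00111-
  15 | 00-111,00111-
  16 | -10000,01-000
  19 | 01-011,010-11
  22 | 01011-  (sole → essential)
  23 | --0111,010-11,01011-
  24 | 0-1000,01-000
  27 | 01-011  (sole → essential)
  33 | 100--1  (sole → essential)
  35 | 10-011,100--1
  36 | -00100,10010-
  37 | 1-01-1,10-101,100--1,10010-
  39 | --0111,1-01-1,100--1
  43 | 10-011  (sole → essential)
  45 | 10-101  (sole → essential)
  46 | -01110  (sole → essential)
  48 | -10000  (sole → essential)
  53 | 1-01-1  (sole → essential)
  55 | --0111,1-01-1
  57 | 111001  (sole → essential)
  60 | 111100  (sole → essential)
Essential prime implicants: -01110, -10000, 001--0, 00100-, 01-011, 01011-, 1-01-1, 10-011, 10-101, 100--1, 111001, 111100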